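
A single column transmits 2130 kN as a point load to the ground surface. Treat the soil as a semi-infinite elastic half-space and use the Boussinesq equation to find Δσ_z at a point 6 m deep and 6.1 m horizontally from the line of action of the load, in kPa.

Boussinesq vertical stress below a point load on an elastic half-space:
Δσ_z = 3P/(2πz²) · [1 + (r/z)²]^(−5/2)
r/z = 6.1/6 = 1.0167; [1+(r/z)²]^(−5/2) = 0.16956.
Δσ_z = 3×2130/(2π×6²) × 0.16956 = 28.25 × 0.16956 = 4.79 kPa

Δσ_z ≈ 4.79 kPa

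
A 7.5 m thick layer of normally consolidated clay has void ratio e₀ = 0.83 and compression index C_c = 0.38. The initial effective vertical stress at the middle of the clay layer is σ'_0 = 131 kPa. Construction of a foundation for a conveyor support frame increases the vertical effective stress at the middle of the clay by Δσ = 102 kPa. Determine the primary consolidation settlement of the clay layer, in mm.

S_c ≈ 389 mm

Final effective stress: σ'_f = σ'_0 + Δσ = 131 + 102 = 233 kPa.
Normally consolidated clay, so the full stress increment lies on the virgin compression line:
S_c = C_c·H/(1+e₀)·log₁₀(σ'_f/σ'_0) = 0.38×7.5/(1+0.83)×log₁₀(233/131)
    = 1.5574 × 0.25008 = 0.3895 m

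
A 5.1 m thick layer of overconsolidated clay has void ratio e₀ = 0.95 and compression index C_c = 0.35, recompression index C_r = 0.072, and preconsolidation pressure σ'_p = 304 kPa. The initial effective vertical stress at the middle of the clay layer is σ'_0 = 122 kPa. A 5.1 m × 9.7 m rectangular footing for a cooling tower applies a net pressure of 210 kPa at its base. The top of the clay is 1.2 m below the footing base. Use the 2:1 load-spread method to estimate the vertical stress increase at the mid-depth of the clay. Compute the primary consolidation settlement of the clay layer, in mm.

S_c ≈ 44.1 mm

Mid-depth of clay below the footing base: z = 1.2 + 5.1/2 = 3.75 m.
Stress increase at mid-clay by the 2:1 spreading method:
Δσ = qBL/((B+z)(L+z)) = 210×5.1×9.7/((5.1+3.75)(9.7+3.75)) = 87.276 kPa
Final effective stress: σ'_f = 122 + 87.276 = 209.28 kPa.
σ'_f = 209.28 ≤ σ'_p = 304 kPa, so the clay remains overconsolidated and only the recompression index applies:
S_c = C_r·H/(1+e₀)·log₁₀(σ'_f/σ'_0) = 0.072×5.1/1.95×log₁₀(209.28/122)
    = 0.18831 × 0.23437 = 0.04413 m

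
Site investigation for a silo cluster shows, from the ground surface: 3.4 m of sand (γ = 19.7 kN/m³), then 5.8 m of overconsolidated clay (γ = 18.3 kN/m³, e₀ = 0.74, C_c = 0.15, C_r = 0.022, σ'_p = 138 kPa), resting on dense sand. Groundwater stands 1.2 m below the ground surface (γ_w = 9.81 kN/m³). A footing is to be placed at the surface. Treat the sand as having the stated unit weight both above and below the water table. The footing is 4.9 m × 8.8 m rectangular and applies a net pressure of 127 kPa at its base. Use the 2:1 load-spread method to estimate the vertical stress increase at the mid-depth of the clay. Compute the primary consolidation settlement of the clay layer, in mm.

S_c ≈ 12.1 mm

Mid-depth of clay below the ground surface: z = 3.4 + 5.8/2 = 6.3 m.
Total vertical stress at mid-clay: σ_v = 19.7×3.4 + 18.3×2.9 = 120.05 kPa.
Pore pressure: u = 9.81×(6.3 − 1.2) = 50.031 kPa.
Initial effective stress: σ'_0 = σ_v − u = 120.05 − 50.031 = 70.019 kPa.
Stress increase at mid-clay by the 2:1 spreading method:
Δσ = qBL/((B+z)(L+z)) = 127×4.9×8.8/((4.9+6.3)(8.8+6.3)) = 32.381 kPa
Final effective stress: σ'_f = 70.019 + 32.381 = 102.4 kPa.
σ'_f = 102.4 ≤ σ'_p = 138 kPa, so the clay remains overconsolidated and only the recompression index applies:
S_c = C_r·H/(1+e₀)·log₁₀(σ'_f/σ'_0) = 0.022×5.8/1.74×log₁₀(102.4/70.019)
    = 0.073333 × 0.16508 = 0.01211 m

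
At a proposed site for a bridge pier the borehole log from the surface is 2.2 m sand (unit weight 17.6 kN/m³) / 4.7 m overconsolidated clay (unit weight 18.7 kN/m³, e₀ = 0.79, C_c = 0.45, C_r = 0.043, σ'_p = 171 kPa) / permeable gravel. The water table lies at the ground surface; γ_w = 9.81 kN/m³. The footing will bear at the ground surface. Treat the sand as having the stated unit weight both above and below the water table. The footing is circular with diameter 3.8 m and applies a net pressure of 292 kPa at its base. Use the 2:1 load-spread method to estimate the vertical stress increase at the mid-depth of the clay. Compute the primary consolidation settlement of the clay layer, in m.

Mid-depth of clay below the ground surface: z = 2.2 + 4.7/2 = 4.55 m.
Total vertical stress at mid-clay: σ_v = 17.6×2.2 + 18.7×2.35 = 82.665 kPa.
Pore pressure: u = 9.81×(4.55 − 0) = 44.636 kPa.
Initial effective stress: σ'_0 = σ_v − u = 82.665 − 44.636 = 38.029 kPa.
Stress increase at mid-clay by the 2:1 spreading method:
Δσ ≈ qD²/(D+z)² = 292×3.8²/(3.8+4.55)² = 60.475 kPa
Final effective stress: σ'_f = 38.029 + 60.475 = 98.504 kPa.
σ'_f = 98.504 ≤ σ'_p = 171 kPa, so the clay remains overconsolidated and only the recompression index applies:
S_c = C_r·H/(1+e₀)·log₁₀(σ'_f/σ'_0) = 0.043×4.7/1.79×log₁₀(98.504/38.029)
    = 0.11291 × 0.41334 = 0.04667 m

S_c ≈ 0.0467 m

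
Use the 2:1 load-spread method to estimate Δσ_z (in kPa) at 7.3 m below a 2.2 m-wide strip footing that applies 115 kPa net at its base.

By the 2:1 method the load spreads at 1 horizontal : 2 vertical, so at depth z the loaded area has grown by z in each plan dimension:
Δσ = qB/(B+z) = 115×2.2/(2.2+7.3) = 26.632 kPa

Δσ_z ≈ 26.6 kPa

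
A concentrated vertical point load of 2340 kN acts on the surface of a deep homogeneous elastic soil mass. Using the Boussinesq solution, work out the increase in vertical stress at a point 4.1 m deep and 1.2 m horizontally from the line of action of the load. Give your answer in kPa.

Δσ_z ≈ 54.1 kPa

Boussinesq vertical stress below a point load on an elastic half-space:
Δσ_z = 3P/(2πz²) · [1 + (r/z)²]^(−5/2)
r/z = 1.2/4.1 = 0.29268; [1+(r/z)²]^(−5/2) = 0.81426.
Δσ_z = 3×2340/(2π×4.1²) × 0.81426 = 66.464 × 0.81426 = 54.12 kPa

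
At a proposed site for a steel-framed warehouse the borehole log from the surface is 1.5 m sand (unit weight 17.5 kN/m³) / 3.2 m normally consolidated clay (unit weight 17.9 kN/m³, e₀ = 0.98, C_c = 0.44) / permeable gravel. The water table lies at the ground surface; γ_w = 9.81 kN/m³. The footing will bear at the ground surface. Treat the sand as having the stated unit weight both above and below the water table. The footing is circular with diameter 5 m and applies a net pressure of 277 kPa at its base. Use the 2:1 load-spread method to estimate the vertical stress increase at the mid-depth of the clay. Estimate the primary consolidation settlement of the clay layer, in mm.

S_c ≈ 516 mm

Mid-depth of clay below the ground surface: z = 1.5 + 3.2/2 = 3.1 m.
Total vertical stress at mid-clay: σ_v = 17.5×1.5 + 17.9×1.6 = 54.89 kPa.
Pore pressure: u = 9.81×(3.1 − 0) = 30.411 kPa.
Initial effective stress: σ'_0 = σ_v − u = 54.89 − 30.411 = 24.479 kPa.
Stress increase at mid-clay by the 2:1 spreading method:
Δσ ≈ qD²/(D+z)² = 277×5²/(5+3.1)² = 105.55 kPa
Final effective stress: σ'_f = σ'_0 + Δσ = 24.479 + 105.55 = 130.03 kPa.
Normally consolidated clay, so the full stress increment lies on the virgin compression line:
S_c = C_c·H/(1+e₀)·log₁₀(σ'_f/σ'_0) = 0.44×3.2/(1+0.98)×log₁₀(130.03/24.479)
    = 0.71111 × 0.72525 = 0.5157 m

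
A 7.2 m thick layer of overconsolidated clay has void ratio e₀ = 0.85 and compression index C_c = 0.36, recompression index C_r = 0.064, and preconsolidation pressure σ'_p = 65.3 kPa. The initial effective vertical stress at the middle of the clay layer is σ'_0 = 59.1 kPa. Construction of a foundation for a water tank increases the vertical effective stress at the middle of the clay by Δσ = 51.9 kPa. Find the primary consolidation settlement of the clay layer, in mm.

S_c ≈ 334 mm

Final effective stress: σ'_f = 59.1 + 51.9 = 111 kPa.
σ'_f = 111 > σ'_p = 65.3 kPa, so the stress path crosses the preconsolidation pressure — recompression up to σ'_p, then virgin compression beyond:
S_c = H/(1+e₀)·[C_r·log₁₀(σ'_p/σ'_0) + C_c·log₁₀(σ'_f/σ'_p)]
    = 7.2/1.85 × [0.064×log₁₀(65.3/59.1) + 0.36×log₁₀(111/65.3)]
    = 3.8919 × [0.0027728 + 0.082948] = 0.3336 m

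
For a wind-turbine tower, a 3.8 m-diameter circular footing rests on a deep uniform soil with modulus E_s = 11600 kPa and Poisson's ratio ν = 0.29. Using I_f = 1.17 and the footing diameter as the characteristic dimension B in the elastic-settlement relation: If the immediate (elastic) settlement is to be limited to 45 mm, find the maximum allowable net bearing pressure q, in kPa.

q ≈ 128 kPa

S_e = q·B·(1−ν²)/E_s · I_f  ⇒  q = S_e·E_s / (B·(1−ν²)·I_f).
q = 0.045 × 11600 / (3.8 × 0.9159 × 1.17) = 128.2 kPa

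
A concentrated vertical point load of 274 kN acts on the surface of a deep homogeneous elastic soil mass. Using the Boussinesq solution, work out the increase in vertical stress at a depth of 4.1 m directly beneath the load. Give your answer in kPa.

Boussinesq vertical stress below a point load on an elastic half-space:
Δσ_z = 3P/(2πz²) · [1 + (r/z)²]^(−5/2)
r/z = 0/4.1 = 0; [1+(r/z)²]^(−5/2) = 1.
Δσ_z = 3×274/(2π×4.1²) × 1 = 7.7826 × 1 = 7.783 kPa

Δσ_z ≈ 7.78 kPa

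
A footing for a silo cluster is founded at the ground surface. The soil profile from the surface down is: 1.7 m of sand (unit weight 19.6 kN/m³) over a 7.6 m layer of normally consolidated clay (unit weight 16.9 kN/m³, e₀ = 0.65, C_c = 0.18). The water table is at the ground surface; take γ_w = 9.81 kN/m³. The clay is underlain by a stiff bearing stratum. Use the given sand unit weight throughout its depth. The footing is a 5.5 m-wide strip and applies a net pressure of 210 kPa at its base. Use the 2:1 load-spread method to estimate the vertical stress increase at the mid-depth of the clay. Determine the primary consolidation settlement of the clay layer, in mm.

Mid-depth of clay below the ground surface: z = 1.7 + 7.6/2 = 5.5 m.
Total vertical stress at mid-clay: σ_v = 19.6×1.7 + 16.9×3.8 = 97.54 kPa.
Pore pressure: u = 9.81×(5.5 − 0) = 53.955 kPa.
Initial effective stress: σ'_0 = σ_v − u = 97.54 − 53.955 = 43.585 kPa.
Stress increase at mid-clay by the 2:1 spreading method:
Δσ = qB/(B+z) = 210×5.5/(5.5+5.5) = 105 kPa
Final effective stress: σ'_f = σ'_0 + Δσ = 43.585 + 105 = 148.59 kPa.
Normally consolidated clay, so the full stress increment lies on the virgin compression line:
S_c = C_c·H/(1+e₀)·log₁₀(σ'_f/σ'_0) = 0.18×7.6/(1+0.65)×log₁₀(148.59/43.585)
    = 0.82909 × 0.53265 = 0.4416 m

S_c ≈ 442 mm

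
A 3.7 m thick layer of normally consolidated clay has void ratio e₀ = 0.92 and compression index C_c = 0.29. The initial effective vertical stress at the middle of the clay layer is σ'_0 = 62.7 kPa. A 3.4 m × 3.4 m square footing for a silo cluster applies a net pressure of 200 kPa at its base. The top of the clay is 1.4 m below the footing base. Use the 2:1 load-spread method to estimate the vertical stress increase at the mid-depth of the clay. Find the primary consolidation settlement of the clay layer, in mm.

Mid-depth of clay below the footing base: z = 1.4 + 3.7/2 = 3.25 m.
Stress increase at mid-clay by the 2:1 spreading method:
Δσ = qBL/((B+z)(L+z)) = 200×3.4×3.4/((3.4+3.25)(3.4+3.25)) = 52.281 kPa
Final effective stress: σ'_f = σ'_0 + Δσ = 62.7 + 52.281 = 114.98 kPa.
Normally consolidated clay, so the full stress increment lies on the virgin compression line:
S_c = C_c·H/(1+e₀)·log₁₀(σ'_f/σ'_0) = 0.29×3.7/(1+0.92)×log₁₀(114.98/62.7)
    = 0.55885 × 0.26335 = 0.1472 m

S_c ≈ 147 mm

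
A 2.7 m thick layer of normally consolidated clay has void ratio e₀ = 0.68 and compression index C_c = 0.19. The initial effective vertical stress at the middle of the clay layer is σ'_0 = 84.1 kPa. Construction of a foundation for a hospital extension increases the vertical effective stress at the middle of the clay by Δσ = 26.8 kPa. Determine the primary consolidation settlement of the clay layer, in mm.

Final effective stress: σ'_f = σ'_0 + Δσ = 84.1 + 26.8 = 110.9 kPa.
Normally consolidated clay, so the full stress increment lies on the virgin compression line:
S_c = C_c·H/(1+e₀)·log₁₀(σ'_f/σ'_0) = 0.19×2.7/(1+0.68)×log₁₀(110.9/84.1)
    = 0.30536 × 0.12014 = 0.03669 m

S_c ≈ 36.7 mm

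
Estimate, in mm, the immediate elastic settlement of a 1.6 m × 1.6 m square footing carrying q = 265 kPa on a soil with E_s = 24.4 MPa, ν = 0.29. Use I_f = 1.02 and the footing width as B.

Immediate (elastic) settlement: S_e = q·B·(1−ν²)/E_s · I_f.
E_s = 24.4 MPa = 24400 kPa.
S_e = 265 × 1.6 × (1 − 0.29²) / 24400 × 1.02
    = 265 × 1.6 × 0.9159 / 24400 × 1.02
    = 0.01623 m = 16.23 mm

S_e ≈ 16.2 mm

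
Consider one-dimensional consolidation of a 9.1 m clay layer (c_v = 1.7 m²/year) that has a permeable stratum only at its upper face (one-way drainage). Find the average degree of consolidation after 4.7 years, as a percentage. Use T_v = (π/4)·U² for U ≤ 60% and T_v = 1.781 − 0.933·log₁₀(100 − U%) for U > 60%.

Drainage path length: H_d = H = 9.1 m (single drainage).
T_v = c_v·t/H_d² = 1.7×4.7/9.1² = 0.096486.
T_v = 0.096486 corresponds to the U ≤ 60% branch:
U = √(4T_v/π) = 0.3505

U ≈ 35 %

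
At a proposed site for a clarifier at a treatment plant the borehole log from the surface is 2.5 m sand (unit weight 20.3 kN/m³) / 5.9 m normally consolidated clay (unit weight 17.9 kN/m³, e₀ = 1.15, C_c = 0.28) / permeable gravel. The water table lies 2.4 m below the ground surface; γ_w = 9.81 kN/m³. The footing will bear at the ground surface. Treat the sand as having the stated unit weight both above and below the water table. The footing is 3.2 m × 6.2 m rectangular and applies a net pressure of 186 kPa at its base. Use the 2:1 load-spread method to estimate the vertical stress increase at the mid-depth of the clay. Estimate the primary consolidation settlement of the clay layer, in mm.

Mid-depth of clay below the ground surface: z = 2.5 + 5.9/2 = 5.45 m.
Total vertical stress at mid-clay: σ_v = 20.3×2.5 + 17.9×2.95 = 103.56 kPa.
Pore pressure: u = 9.81×(5.45 − 2.4) = 29.921 kPa.
Initial effective stress: σ'_0 = σ_v − u = 103.56 − 29.921 = 73.639 kPa.
Stress increase at mid-clay by the 2:1 spreading method:
Δσ = qBL/((B+z)(L+z)) = 186×3.2×6.2/((3.2+5.45)(6.2+5.45)) = 36.62 kPa
Final effective stress: σ'_f = σ'_0 + Δσ = 73.639 + 36.62 = 110.26 kPa.
Normally consolidated clay, so the full stress increment lies on the virgin compression line:
S_c = C_c·H/(1+e₀)·log₁₀(σ'_f/σ'_0) = 0.28×5.9/(1+1.15)×log₁₀(110.26/73.639)
    = 0.76837 × 0.17531 = 0.1347 m

S_c ≈ 135 mm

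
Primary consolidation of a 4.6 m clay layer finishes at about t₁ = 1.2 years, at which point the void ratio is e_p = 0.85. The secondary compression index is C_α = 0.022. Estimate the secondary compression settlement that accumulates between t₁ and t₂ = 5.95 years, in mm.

S_s ≈ 38 mm

Secondary compression: S_s = C_α·H/(1+e_p)·log₁₀(t₂/t₁)
S_s = 0.022×4.6/(1+0.85)×log₁₀(5.95/1.2)
    = 0.0547 × 0.6953 = 0.03804 m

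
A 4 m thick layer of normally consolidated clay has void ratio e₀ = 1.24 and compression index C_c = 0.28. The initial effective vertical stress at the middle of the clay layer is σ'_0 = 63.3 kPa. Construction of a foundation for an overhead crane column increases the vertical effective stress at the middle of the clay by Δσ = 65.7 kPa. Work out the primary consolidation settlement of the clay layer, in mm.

S_c ≈ 155 mm

Final effective stress: σ'_f = σ'_0 + Δσ = 63.3 + 65.7 = 129 kPa.
Normally consolidated clay, so the full stress increment lies on the virgin compression line:
S_c = C_c·H/(1+e₀)·log₁₀(σ'_f/σ'_0) = 0.28×4/(1+1.24)×log₁₀(129/63.3)
    = 0.5 × 0.30919 = 0.1546 m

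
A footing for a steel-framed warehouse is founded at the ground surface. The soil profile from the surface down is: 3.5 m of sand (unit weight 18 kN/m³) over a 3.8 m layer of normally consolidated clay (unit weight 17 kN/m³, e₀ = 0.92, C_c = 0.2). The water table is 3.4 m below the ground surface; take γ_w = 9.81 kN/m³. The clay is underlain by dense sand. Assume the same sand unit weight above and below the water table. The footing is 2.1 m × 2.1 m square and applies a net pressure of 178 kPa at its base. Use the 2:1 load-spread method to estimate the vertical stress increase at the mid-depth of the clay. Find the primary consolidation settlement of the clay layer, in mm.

Mid-depth of clay below the ground surface: z = 3.5 + 3.8/2 = 5.4 m.
Total vertical stress at mid-clay: σ_v = 18×3.5 + 17×1.9 = 95.3 kPa.
Pore pressure: u = 9.81×(5.4 − 3.4) = 19.62 kPa.
Initial effective stress: σ'_0 = σ_v − u = 95.3 − 19.62 = 75.68 kPa.
Stress increase at mid-clay by the 2:1 spreading method:
Δσ = qBL/((B+z)(L+z)) = 178×2.1×2.1/((2.1+5.4)(2.1+5.4)) = 13.955 kPa
Final effective stress: σ'_f = σ'_0 + Δσ = 75.68 + 13.955 = 89.635 kPa.
Normally consolidated clay, so the full stress increment lies on the virgin compression line:
S_c = C_c·H/(1+e₀)·log₁₀(σ'_f/σ'_0) = 0.2×3.8/(1+0.92)×log₁₀(89.635/75.68)
    = 0.39583 × 0.073496 = 0.02909 m

S_c ≈ 29.1 mm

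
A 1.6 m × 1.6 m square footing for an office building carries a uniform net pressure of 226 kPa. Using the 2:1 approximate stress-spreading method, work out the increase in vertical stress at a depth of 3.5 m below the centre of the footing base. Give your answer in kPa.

Δσ_z ≈ 22.2 kPa

By the 2:1 method the load spreads at 1 horizontal : 2 vertical, so at depth z the loaded area has grown by z in each plan dimension:
Δσ = qBL/((B+z)(L+z)) = 226×1.6×1.6/((1.6+3.5)(1.6+3.5)) = 22.244 kPa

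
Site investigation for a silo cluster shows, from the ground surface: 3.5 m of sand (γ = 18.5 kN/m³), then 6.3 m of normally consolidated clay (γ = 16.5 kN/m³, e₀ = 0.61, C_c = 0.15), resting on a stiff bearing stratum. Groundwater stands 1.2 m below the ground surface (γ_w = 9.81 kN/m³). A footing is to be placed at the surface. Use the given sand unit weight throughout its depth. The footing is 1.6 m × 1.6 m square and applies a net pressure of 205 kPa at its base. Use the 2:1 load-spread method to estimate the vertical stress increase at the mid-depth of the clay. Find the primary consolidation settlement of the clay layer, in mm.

S_c ≈ 29.3 mm

Mid-depth of clay below the ground surface: z = 3.5 + 6.3/2 = 6.65 m.
Total vertical stress at mid-clay: σ_v = 18.5×3.5 + 16.5×3.15 = 116.72 kPa.
Pore pressure: u = 9.81×(6.65 − 1.2) = 53.465 kPa.
Initial effective stress: σ'_0 = σ_v − u = 116.72 − 53.465 = 63.255 kPa.
Stress increase at mid-clay by the 2:1 spreading method:
Δσ = qBL/((B+z)(L+z)) = 205×1.6×1.6/((1.6+6.65)(1.6+6.65)) = 7.7106 kPa
Final effective stress: σ'_f = σ'_0 + Δσ = 63.255 + 7.7106 = 70.966 kPa.
Normally consolidated clay, so the full stress increment lies on the virgin compression line:
S_c = C_c·H/(1+e₀)·log₁₀(σ'_f/σ'_0) = 0.15×6.3/(1+0.61)×log₁₀(70.966/63.255)
    = 0.58696 × 0.049955 = 0.02932 m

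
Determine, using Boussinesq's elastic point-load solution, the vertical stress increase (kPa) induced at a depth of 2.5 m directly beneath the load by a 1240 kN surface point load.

Δσ_z ≈ 94.7 kPa

Boussinesq vertical stress below a point load on an elastic half-space:
Δσ_z = 3P/(2πz²) · [1 + (r/z)²]^(−5/2)
r/z = 0/2.5 = 0; [1+(r/z)²]^(−5/2) = 1.
Δσ_z = 3×1240/(2π×2.5²) × 1 = 94.729 × 1 = 94.73 kPa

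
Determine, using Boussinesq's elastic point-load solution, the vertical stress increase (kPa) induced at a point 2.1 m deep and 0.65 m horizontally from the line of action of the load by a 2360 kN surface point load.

Δσ_z ≈ 203 kPa

Boussinesq vertical stress below a point load on an elastic half-space:
Δσ_z = 3P/(2πz²) · [1 + (r/z)²]^(−5/2)
r/z = 0.65/2.1 = 0.30952; [1+(r/z)²]^(−5/2) = 0.79555.
Δσ_z = 3×2360/(2π×2.1²) × 0.79555 = 255.51 × 0.79555 = 203.3 kPa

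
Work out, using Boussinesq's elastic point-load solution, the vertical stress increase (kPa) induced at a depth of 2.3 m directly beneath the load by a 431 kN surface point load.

Boussinesq vertical stress below a point load on an elastic half-space:
Δσ_z = 3P/(2πz²) · [1 + (r/z)²]^(−5/2)
r/z = 0/2.3 = 0; [1+(r/z)²]^(−5/2) = 1.
Δσ_z = 3×431/(2π×2.3²) × 1 = 38.901 × 1 = 38.9 kPa

Δσ_z ≈ 38.9 kPa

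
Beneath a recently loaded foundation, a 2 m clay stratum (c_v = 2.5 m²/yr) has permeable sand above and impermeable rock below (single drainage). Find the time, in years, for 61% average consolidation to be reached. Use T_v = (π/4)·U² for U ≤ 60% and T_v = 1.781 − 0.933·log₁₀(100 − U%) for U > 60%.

t ≈ 0.474 years

Drainage path length: H_d = H = 2 m (single drainage).
U > 60%: T_v = 1.781 − 0.933·log₁₀(100 − 61) = 0.29654.
t = T_v·H_d²/c_v = 0.29654×2²/2.5 = 0.4745 years.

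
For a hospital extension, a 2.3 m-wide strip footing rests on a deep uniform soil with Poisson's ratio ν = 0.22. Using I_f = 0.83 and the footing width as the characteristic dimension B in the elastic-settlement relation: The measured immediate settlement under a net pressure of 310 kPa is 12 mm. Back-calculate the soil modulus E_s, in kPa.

S_e = q·B·(1−ν²)/E_s · I_f  ⇒  E_s = q·B·(1−ν²)·I_f / S_e.
E_s = 310 × 2.3 × 0.9516 × 0.83 / 0.012 = 46930 kPa

E_s ≈ 46900 kPa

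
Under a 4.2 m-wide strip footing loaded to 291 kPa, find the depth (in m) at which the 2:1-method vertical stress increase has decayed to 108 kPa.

2:1 spreading — at depth z the loaded area has grown by z in each plan dimension:
qB/(B+z) = Δσ_z ⇒ z = qB/Δσ_z − B = 291×4.2/108 − 4.2 = 7.117 m

z ≈ 7.12 m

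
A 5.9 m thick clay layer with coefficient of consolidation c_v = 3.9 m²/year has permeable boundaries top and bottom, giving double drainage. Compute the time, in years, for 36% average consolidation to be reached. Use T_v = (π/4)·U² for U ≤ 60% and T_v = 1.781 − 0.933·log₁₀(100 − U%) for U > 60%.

Drainage path length: H_d = H/2 = 2.95 m (double drainage).
U ≤ 60%: T_v = (π/4)·U² = (π/4)×0.36² = 0.10179.
t = T_v·H_d²/c_v = 0.10179×2.95²/3.9 = 0.2271 years.

t ≈ 0.227 years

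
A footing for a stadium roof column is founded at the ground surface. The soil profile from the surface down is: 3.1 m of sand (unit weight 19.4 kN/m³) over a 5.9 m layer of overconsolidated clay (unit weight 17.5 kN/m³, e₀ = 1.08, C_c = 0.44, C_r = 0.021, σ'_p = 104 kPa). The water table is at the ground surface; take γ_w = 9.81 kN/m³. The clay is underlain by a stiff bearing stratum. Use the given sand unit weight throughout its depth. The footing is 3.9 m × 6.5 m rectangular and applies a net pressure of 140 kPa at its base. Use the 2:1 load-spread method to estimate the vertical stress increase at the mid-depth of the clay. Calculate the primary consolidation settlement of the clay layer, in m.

Mid-depth of clay below the ground surface: z = 3.1 + 5.9/2 = 6.05 m.
Total vertical stress at mid-clay: σ_v = 19.4×3.1 + 17.5×2.95 = 111.77 kPa.
Pore pressure: u = 9.81×(6.05 − 0) = 59.351 kPa.
Initial effective stress: σ'_0 = σ_v − u = 111.77 − 59.351 = 52.419 kPa.
Stress increase at mid-clay by the 2:1 spreading method:
Δσ = qBL/((B+z)(L+z)) = 140×3.9×6.5/((3.9+6.05)(6.5+6.05)) = 28.421 kPa
Final effective stress: σ'_f = 52.419 + 28.421 = 80.84 kPa.
σ'_f = 80.84 ≤ σ'_p = 104 kPa, so the clay remains overconsolidated and only the recompression index applies:
S_c = C_r·H/(1+e₀)·log₁₀(σ'_f/σ'_0) = 0.021×5.9/2.08×log₁₀(80.84/52.419)
    = 0.059567 × 0.18814 = 0.01121 m

S_c ≈ 0.0112 m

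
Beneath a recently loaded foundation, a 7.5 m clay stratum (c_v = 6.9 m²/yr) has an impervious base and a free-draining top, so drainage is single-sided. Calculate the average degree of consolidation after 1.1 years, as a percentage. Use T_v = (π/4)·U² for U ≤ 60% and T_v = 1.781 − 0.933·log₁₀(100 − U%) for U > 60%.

Drainage path length: H_d = H = 7.5 m (single drainage).
T_v = c_v·t/H_d² = 6.9×1.1/7.5² = 0.13493.
T_v = 0.13493 corresponds to the U ≤ 60% branch:
U = √(4T_v/π) = 0.4145

U ≈ 41.4 %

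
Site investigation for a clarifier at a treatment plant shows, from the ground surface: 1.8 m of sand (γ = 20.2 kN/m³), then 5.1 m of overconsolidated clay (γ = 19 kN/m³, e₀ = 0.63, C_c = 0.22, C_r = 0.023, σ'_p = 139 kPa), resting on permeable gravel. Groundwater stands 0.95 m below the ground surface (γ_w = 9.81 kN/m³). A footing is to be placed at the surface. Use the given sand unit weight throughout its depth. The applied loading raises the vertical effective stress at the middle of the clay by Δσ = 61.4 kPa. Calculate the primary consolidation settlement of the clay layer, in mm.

Mid-depth of clay below the ground surface: z = 1.8 + 5.1/2 = 4.35 m.
Total vertical stress at mid-clay: σ_v = 20.2×1.8 + 19×2.55 = 84.81 kPa.
Pore pressure: u = 9.81×(4.35 − 0.95) = 33.354 kPa.
Initial effective stress: σ'_0 = σ_v − u = 84.81 − 33.354 = 51.456 kPa.
Final effective stress: σ'_f = 51.456 + 61.4 = 112.86 kPa.
σ'_f = 112.86 ≤ σ'_p = 139 kPa, so the clay remains overconsolidated and only the recompression index applies:
S_c = C_r·H/(1+e₀)·log₁₀(σ'_f/σ'_0) = 0.023×5.1/1.63×log₁₀(112.86/51.456)
    = 0.071962 × 0.3411 = 0.02455 m

S_c ≈ 24.5 mm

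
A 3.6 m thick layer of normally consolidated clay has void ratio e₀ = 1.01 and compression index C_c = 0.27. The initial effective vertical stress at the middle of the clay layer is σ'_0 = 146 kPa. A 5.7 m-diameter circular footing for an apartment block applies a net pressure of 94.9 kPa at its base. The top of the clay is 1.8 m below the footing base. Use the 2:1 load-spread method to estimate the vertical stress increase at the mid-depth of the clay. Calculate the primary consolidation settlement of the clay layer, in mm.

Mid-depth of clay below the footing base: z = 1.8 + 3.6/2 = 3.6 m.
Stress increase at mid-clay by the 2:1 spreading method:
Δσ ≈ qD²/(D+z)² = 94.9×5.7²/(5.7+3.6)² = 35.649 kPa
Final effective stress: σ'_f = σ'_0 + Δσ = 146 + 35.649 = 181.65 kPa.
Normally consolidated clay, so the full stress increment lies on the virgin compression line:
S_c = C_c·H/(1+e₀)·log₁₀(σ'_f/σ'_0) = 0.27×3.6/(1+1.01)×log₁₀(181.65/146)
    = 0.48358 × 0.094883 = 0.04588 m

S_c ≈ 45.9 mm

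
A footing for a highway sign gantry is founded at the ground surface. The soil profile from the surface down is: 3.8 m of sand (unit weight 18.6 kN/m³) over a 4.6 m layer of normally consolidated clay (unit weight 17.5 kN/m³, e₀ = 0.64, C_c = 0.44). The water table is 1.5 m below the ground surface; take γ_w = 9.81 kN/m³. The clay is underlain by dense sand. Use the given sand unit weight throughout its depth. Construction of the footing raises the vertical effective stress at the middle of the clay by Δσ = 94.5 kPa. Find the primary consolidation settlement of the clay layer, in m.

S_c ≈ 0.477 m

Mid-depth of clay below the ground surface: z = 3.8 + 4.6/2 = 6.1 m.
Total vertical stress at mid-clay: σ_v = 18.6×3.8 + 17.5×2.3 = 110.93 kPa.
Pore pressure: u = 9.81×(6.1 − 1.5) = 45.126 kPa.
Initial effective stress: σ'_0 = σ_v − u = 110.93 − 45.126 = 65.804 kPa.
Final effective stress: σ'_f = σ'_0 + Δσ = 65.804 + 94.5 = 160.3 kPa.
Normally consolidated clay, so the full stress increment lies on the virgin compression line:
S_c = C_c·H/(1+e₀)·log₁₀(σ'_f/σ'_0) = 0.44×4.6/(1+0.64)×log₁₀(160.3/65.804)
    = 1.2341 × 0.38668 = 0.4772 m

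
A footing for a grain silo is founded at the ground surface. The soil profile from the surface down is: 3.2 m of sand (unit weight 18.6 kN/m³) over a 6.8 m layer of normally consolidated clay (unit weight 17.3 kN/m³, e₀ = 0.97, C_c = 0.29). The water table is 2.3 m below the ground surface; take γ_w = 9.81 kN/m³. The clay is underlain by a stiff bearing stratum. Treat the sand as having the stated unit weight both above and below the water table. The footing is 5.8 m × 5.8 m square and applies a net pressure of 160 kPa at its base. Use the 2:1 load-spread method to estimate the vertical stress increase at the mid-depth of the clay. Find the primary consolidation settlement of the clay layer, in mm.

Mid-depth of clay below the ground surface: z = 3.2 + 6.8/2 = 6.6 m.
Total vertical stress at mid-clay: σ_v = 18.6×3.2 + 17.3×3.4 = 118.34 kPa.
Pore pressure: u = 9.81×(6.6 − 2.3) = 42.183 kPa.
Initial effective stress: σ'_0 = σ_v − u = 118.34 − 42.183 = 76.157 kPa.
Stress increase at mid-clay by the 2:1 spreading method:
Δσ = qBL/((B+z)(L+z)) = 160×5.8×5.8/((5.8+6.6)(5.8+6.6)) = 35.005 kPa
Final effective stress: σ'_f = σ'_0 + Δσ = 76.157 + 35.005 = 111.16 kPa.
Normally consolidated clay, so the full stress increment lies on the virgin compression line:
S_c = C_c·H/(1+e₀)·log₁₀(σ'_f/σ'_0) = 0.29×6.8/(1+0.97)×log₁₀(111.16/76.157)
    = 1.001 × 0.16424 = 0.1644 m

S_c ≈ 164 mm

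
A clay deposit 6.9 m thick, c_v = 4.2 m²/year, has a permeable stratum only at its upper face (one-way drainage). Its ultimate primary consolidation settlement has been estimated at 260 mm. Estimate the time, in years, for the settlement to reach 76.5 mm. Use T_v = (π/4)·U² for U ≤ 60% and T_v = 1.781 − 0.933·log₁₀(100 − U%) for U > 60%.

t ≈ 0.771 years

Drainage path length: H_d = H = 6.9 m (single drainage).
U = S(t)/S_ult = 76.5/260 = 0.2942.
U ≤ 60%: T_v = (π/4)·U² = (π/4)×0.29423² = 0.067993.
t = T_v·H_d²/c_v = 0.067993×6.9²/4.2 = 0.7707 years.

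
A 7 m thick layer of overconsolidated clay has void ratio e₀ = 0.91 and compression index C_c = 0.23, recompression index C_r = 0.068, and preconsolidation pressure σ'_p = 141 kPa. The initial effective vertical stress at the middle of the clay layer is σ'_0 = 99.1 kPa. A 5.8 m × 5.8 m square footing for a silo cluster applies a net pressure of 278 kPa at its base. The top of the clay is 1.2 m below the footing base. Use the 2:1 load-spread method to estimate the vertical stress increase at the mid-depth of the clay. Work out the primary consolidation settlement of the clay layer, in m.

S_c ≈ 0.135 m

Mid-depth of clay below the footing base: z = 1.2 + 7/2 = 4.7 m.
Stress increase at mid-clay by the 2:1 spreading method:
Δσ = qBL/((B+z)(L+z)) = 278×5.8×5.8/((5.8+4.7)(5.8+4.7)) = 84.825 kPa
Final effective stress: σ'_f = 99.1 + 84.825 = 183.93 kPa.
σ'_f = 183.93 > σ'_p = 141 kPa, so the stress path crosses the preconsolidation pressure — recompression up to σ'_p, then virgin compression beyond:
S_c = H/(1+e₀)·[C_r·log₁₀(σ'_p/σ'_0) + C_c·log₁₀(σ'_f/σ'_p)]
    = 7/1.91 × [0.068×log₁₀(141/99.1) + 0.23×log₁₀(183.93/141)]
    = 3.6649 × [0.010414 + 0.02655] = 0.1355 m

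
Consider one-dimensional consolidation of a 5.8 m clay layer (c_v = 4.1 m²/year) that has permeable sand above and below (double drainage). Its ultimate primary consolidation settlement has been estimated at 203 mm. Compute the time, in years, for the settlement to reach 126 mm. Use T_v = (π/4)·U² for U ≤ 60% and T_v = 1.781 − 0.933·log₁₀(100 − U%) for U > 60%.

t ≈ 0.631 years

Drainage path length: H_d = H/2 = 2.9 m (double drainage).
U = S(t)/S_ult = 126/203 = 0.6207.
U > 60%: T_v = 1.781 − 0.933·log₁₀(100 − 62.069) = 0.3078.
t = T_v·H_d²/c_v = 0.3078×2.9²/4.1 = 0.6314 years.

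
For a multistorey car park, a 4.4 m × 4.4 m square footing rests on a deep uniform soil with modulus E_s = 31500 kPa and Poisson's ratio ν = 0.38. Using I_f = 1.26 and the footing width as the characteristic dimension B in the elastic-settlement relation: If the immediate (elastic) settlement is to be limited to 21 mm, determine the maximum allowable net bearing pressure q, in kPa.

q ≈ 139 kPa

S_e = q·B·(1−ν²)/E_s · I_f  ⇒  q = S_e·E_s / (B·(1−ν²)·I_f).
q = 0.021 × 31500 / (4.4 × 0.8556 × 1.26) = 139.5 kPa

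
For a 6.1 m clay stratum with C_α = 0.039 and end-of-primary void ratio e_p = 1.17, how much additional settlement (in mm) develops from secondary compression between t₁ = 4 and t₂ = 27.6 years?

S_s ≈ 92 mm

Secondary compression: S_s = C_α·H/(1+e_p)·log₁₀(t₂/t₁)
S_s = 0.039×6.1/(1+1.17)×log₁₀(27.6/4)
    = 0.1096 × 0.8388 = 0.09196 m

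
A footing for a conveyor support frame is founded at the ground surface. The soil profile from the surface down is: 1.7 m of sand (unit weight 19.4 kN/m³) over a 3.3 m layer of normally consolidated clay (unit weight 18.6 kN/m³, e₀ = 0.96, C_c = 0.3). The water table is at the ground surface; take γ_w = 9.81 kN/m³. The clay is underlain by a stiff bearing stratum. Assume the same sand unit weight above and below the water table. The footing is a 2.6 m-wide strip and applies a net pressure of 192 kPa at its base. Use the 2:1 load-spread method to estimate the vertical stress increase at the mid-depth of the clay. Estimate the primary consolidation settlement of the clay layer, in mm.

Mid-depth of clay below the ground surface: z = 1.7 + 3.3/2 = 3.35 m.
Total vertical stress at mid-clay: σ_v = 19.4×1.7 + 18.6×1.65 = 63.67 kPa.
Pore pressure: u = 9.81×(3.35 − 0) = 32.864 kPa.
Initial effective stress: σ'_0 = σ_v − u = 63.67 − 32.864 = 30.806 kPa.
Stress increase at mid-clay by the 2:1 spreading method:
Δσ = qB/(B+z) = 192×2.6/(2.6+3.35) = 83.899 kPa
Final effective stress: σ'_f = σ'_0 + Δσ = 30.806 + 83.899 = 114.7 kPa.
Normally consolidated clay, so the full stress increment lies on the virgin compression line:
S_c = C_c·H/(1+e₀)·log₁₀(σ'_f/σ'_0) = 0.3×3.3/(1+0.96)×log₁₀(114.7/30.806)
    = 0.5051 × 0.57093 = 0.2884 m

S_c ≈ 288 mm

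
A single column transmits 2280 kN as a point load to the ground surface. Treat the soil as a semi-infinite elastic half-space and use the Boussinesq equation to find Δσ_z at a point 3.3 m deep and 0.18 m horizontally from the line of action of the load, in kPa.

Boussinesq vertical stress below a point load on an elastic half-space:
Δσ_z = 3P/(2πz²) · [1 + (r/z)²]^(−5/2)
r/z = 0.18/3.3 = 0.054545; [1+(r/z)²]^(−5/2) = 0.9926.
Δσ_z = 3×2280/(2π×3.3²) × 0.9926 = 99.965 × 0.9926 = 99.23 kPa

Δσ_z ≈ 99.2 kPa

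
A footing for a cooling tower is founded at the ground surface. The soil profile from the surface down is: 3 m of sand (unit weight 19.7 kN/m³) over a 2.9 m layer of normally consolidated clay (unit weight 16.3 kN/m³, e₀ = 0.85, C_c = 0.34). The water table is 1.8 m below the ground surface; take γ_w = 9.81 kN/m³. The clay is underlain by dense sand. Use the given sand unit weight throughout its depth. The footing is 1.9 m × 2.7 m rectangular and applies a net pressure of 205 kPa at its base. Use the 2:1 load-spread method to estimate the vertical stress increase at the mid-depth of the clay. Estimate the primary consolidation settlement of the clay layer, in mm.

S_c ≈ 79.2 mm

Mid-depth of clay below the ground surface: z = 3 + 2.9/2 = 4.45 m.
Total vertical stress at mid-clay: σ_v = 19.7×3 + 16.3×1.45 = 82.735 kPa.
Pore pressure: u = 9.81×(4.45 − 1.8) = 25.997 kPa.
Initial effective stress: σ'_0 = σ_v − u = 82.735 − 25.997 = 56.738 kPa.
Stress increase at mid-clay by the 2:1 spreading method:
Δσ = qBL/((B+z)(L+z)) = 205×1.9×2.7/((1.9+4.45)(2.7+4.45)) = 23.163 kPa
Final effective stress: σ'_f = σ'_0 + Δσ = 56.738 + 23.163 = 79.901 kPa.
Normally consolidated clay, so the full stress increment lies on the virgin compression line:
S_c = C_c·H/(1+e₀)·log₁₀(σ'_f/σ'_0) = 0.34×2.9/(1+0.85)×log₁₀(79.901/56.738)
    = 0.53297 × 0.14868 = 0.07924 m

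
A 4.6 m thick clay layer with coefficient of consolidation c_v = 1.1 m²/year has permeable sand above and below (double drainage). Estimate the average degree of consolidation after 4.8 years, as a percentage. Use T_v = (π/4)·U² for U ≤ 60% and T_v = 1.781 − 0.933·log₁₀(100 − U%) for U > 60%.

Drainage path length: H_d = H/2 = 2.3 m (double drainage).
T_v = c_v·t/H_d² = 1.1×4.8/2.3² = 0.99811.
T_v = 0.99811 corresponds to the U > 60% branch:
U = 1 − 10^((1.781 − T_v)/0.933)/100 = 0.931

U ≈ 93.1 %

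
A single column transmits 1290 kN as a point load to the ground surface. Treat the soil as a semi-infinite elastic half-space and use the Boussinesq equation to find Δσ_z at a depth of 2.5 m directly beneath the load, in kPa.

Boussinesq vertical stress below a point load on an elastic half-space:
Δσ_z = 3P/(2πz²) · [1 + (r/z)²]^(−5/2)
r/z = 0/2.5 = 0; [1+(r/z)²]^(−5/2) = 1.
Δσ_z = 3×1290/(2π×2.5²) × 1 = 98.549 × 1 = 98.55 kPa

Δσ_z ≈ 98.5 kPa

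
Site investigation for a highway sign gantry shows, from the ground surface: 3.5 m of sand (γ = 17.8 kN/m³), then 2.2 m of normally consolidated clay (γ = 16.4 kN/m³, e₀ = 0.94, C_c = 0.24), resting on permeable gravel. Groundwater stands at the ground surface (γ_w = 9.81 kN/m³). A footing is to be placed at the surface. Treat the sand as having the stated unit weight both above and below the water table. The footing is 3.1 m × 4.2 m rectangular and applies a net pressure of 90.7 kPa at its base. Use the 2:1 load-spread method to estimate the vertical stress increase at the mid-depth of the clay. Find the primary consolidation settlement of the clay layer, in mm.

S_c ≈ 47.5 mm

Mid-depth of clay below the ground surface: z = 3.5 + 2.2/2 = 4.6 m.
Total vertical stress at mid-clay: σ_v = 17.8×3.5 + 16.4×1.1 = 80.34 kPa.
Pore pressure: u = 9.81×(4.6 − 0) = 45.126 kPa.
Initial effective stress: σ'_0 = σ_v − u = 80.34 − 45.126 = 35.214 kPa.
Stress increase at mid-clay by the 2:1 spreading method:
Δσ = qBL/((B+z)(L+z)) = 90.7×3.1×4.2/((3.1+4.6)(4.2+4.6)) = 17.428 kPa
Final effective stress: σ'_f = σ'_0 + Δσ = 35.214 + 17.428 = 52.642 kPa.
Normally consolidated clay, so the full stress increment lies on the virgin compression line:
S_c = C_c·H/(1+e₀)·log₁₀(σ'_f/σ'_0) = 0.24×2.2/(1+0.94)×log₁₀(52.642/35.214)
    = 0.27216 × 0.17462 = 0.04752 m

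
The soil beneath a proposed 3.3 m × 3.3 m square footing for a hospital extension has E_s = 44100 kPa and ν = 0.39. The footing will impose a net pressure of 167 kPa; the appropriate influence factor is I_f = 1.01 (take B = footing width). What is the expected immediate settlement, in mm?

Immediate (elastic) settlement: S_e = q·B·(1−ν²)/E_s · I_f.
S_e = 167 × 3.3 × (1 − 0.39²) / 44100 × 1.01
    = 167 × 3.3 × 0.8479 / 44100 × 1.01
    = 0.0107 m = 10.7 mm

S_e ≈ 10.7 mm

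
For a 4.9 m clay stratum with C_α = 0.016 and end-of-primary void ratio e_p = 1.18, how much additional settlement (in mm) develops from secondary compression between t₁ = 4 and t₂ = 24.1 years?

S_s ≈ 28 mm

Secondary compression: S_s = C_α·H/(1+e_p)·log₁₀(t₂/t₁)
S_s = 0.016×4.9/(1+1.18)×log₁₀(24.1/4)
    = 0.03596 × 0.78 = 0.02805 m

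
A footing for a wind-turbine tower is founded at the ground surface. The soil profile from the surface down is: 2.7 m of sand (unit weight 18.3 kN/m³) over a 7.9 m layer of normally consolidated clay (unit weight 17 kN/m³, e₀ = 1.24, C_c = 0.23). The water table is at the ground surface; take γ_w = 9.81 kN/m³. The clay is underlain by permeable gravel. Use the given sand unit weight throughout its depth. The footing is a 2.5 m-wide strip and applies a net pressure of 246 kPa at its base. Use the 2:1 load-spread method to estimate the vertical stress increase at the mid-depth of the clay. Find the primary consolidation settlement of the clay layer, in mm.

S_c ≈ 295 mm

Mid-depth of clay below the ground surface: z = 2.7 + 7.9/2 = 6.65 m.
Total vertical stress at mid-clay: σ_v = 18.3×2.7 + 17×3.95 = 116.56 kPa.
Pore pressure: u = 9.81×(6.65 − 0) = 65.237 kPa.
Initial effective stress: σ'_0 = σ_v − u = 116.56 − 65.237 = 51.323 kPa.
Stress increase at mid-clay by the 2:1 spreading method:
Δσ = qB/(B+z) = 246×2.5/(2.5+6.65) = 67.213 kPa
Final effective stress: σ'_f = σ'_0 + Δσ = 51.323 + 67.213 = 118.54 kPa.
Normally consolidated clay, so the full stress increment lies on the virgin compression line:
S_c = C_c·H/(1+e₀)·log₁₀(σ'_f/σ'_0) = 0.23×7.9/(1+1.24)×log₁₀(118.54/51.323)
    = 0.81116 × 0.36355 = 0.2949 m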